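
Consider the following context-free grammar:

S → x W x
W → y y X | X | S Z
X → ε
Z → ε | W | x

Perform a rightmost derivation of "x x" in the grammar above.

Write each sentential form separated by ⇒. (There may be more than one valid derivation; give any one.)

S ⇒ x W x ⇒ x X x ⇒ x x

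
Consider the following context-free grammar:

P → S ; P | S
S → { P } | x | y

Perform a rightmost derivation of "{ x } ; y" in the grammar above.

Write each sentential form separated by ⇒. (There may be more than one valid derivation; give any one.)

P ⇒ S ; P ⇒ S ; S ⇒ S ; y ⇒ { P } ; y ⇒ { S } ; y ⇒ { x } ; y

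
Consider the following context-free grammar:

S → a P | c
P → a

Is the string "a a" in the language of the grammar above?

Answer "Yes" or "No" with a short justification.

Yes - a valid derivation exists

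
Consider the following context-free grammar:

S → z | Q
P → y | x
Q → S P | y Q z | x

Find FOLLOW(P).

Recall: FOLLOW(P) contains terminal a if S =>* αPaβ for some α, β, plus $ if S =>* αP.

We compute FOLLOW(P) using the standard algorithm.
FOLLOW(S) starts with {$}.
FIRST(P) = {x, y}
FIRST(Q) = {x, y, z}
FIRST(S) = {x, y, z}
FOLLOW(P) = {$, x, y, z}
FOLLOW(Q) = {$, x, y, z}
FOLLOW(S) = {$, x, y}
Therefore, FOLLOW(P) = {$, x, y, z}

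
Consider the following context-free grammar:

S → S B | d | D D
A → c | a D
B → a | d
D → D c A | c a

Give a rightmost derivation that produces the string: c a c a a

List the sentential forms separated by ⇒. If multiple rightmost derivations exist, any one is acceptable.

S ⇒ S B ⇒ S a ⇒ D D a ⇒ D c a a ⇒ c a c a a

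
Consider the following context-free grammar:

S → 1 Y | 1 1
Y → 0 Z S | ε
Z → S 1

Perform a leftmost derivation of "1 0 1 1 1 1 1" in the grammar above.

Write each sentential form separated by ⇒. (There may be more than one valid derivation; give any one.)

S ⇒ 1 Y ⇒ 1 0 Z S ⇒ 1 0 S 1 S ⇒ 1 0 1 1 1 S ⇒ 1 0 1 1 1 1 1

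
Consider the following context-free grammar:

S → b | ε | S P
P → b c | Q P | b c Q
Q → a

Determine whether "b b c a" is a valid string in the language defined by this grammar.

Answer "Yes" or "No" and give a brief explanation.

Yes - a valid derivation exists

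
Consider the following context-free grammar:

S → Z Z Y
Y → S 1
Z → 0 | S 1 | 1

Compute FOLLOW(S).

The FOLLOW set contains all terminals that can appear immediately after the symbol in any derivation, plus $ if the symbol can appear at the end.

We compute FOLLOW(S) using the standard algorithm.
FOLLOW(S) starts with {$}.
FIRST(S) = {0, 1}
FIRST(Y) = {0, 1}
FIRST(Z) = {0, 1}
FOLLOW(S) = {$, 1}
FOLLOW(Y) = {$, 1}
FOLLOW(Z) = {0, 1}
Therefore, FOLLOW(S) = {$, 1}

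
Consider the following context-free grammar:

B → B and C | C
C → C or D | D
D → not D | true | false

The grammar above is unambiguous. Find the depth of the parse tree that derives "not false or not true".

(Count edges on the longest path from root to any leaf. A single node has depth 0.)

5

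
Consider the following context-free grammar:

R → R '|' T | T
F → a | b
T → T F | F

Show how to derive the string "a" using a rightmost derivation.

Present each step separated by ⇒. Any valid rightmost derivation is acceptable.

R ⇒ T ⇒ F ⇒ a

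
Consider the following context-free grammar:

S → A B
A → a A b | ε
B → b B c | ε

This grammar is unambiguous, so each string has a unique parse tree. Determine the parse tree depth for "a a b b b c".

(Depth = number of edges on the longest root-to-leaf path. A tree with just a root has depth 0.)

4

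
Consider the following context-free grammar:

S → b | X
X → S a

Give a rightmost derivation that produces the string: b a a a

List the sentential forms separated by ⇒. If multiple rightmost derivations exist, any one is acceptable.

S ⇒ X ⇒ S a ⇒ X a ⇒ S a a ⇒ X a a ⇒ S a a a ⇒ b a a a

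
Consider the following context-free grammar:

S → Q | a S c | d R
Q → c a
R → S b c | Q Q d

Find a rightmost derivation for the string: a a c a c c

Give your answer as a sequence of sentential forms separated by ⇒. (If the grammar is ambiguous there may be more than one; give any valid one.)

S ⇒ a S c ⇒ a a S c c ⇒ a a Q c c ⇒ a a c a c c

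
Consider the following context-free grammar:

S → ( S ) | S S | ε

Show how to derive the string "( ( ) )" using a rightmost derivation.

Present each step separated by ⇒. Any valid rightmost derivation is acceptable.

S ⇒ ( S ) ⇒ ( ( S ) ) ⇒ ( ( ) )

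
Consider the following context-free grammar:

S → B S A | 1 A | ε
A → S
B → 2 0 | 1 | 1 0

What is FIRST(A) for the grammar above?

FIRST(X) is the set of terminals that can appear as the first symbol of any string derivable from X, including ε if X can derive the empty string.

We compute FIRST(A) using the standard algorithm.
FIRST(A) = {1, 2, ε}
FIRST(B) = {1, 2}
FIRST(S) = {1, 2, ε}
Therefore, FIRST(A) = {1, 2, ε}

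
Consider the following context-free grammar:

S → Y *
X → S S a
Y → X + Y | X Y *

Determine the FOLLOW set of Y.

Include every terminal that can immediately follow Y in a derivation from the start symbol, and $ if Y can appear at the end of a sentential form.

We compute FOLLOW(Y) using the standard algorithm.
FOLLOW(S) starts with {$}.
FIRST(S) = {}
FIRST(X) = {}
FIRST(Y) = {}
FOLLOW(S) = {$, a}
FOLLOW(X) = {+}
FOLLOW(Y) = {*}
Therefore, FOLLOW(Y) = {*}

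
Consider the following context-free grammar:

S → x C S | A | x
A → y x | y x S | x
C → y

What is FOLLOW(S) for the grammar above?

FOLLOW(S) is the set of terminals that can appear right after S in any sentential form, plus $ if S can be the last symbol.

We compute FOLLOW(S) using the standard algorithm.
FOLLOW(S) starts with {$}.
FIRST(A) = {x, y}
FIRST(C) = {y}
FIRST(S) = {x, y}
FOLLOW(A) = {$}
FOLLOW(C) = {x, y}
FOLLOW(S) = {$}
Therefore, FOLLOW(S) = {$}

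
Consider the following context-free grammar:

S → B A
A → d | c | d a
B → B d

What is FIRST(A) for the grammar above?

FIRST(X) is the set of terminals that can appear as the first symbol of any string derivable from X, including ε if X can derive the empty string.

We compute FIRST(A) using the standard algorithm.
FIRST(A) = {c, d}
FIRST(B) = {}
FIRST(S) = {}
Therefore, FIRST(A) = {c, d}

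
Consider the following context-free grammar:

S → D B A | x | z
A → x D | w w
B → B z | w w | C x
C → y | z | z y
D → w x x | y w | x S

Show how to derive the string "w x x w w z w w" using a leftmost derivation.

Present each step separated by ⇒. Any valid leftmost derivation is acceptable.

S ⇒ D B A ⇒ w x x B A ⇒ w x x B z A ⇒ w x x w w z A ⇒ w x x w w z w w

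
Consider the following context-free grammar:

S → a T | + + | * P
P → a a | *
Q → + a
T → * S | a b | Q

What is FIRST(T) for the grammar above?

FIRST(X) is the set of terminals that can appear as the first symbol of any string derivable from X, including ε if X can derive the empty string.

We compute FIRST(T) using the standard algorithm.
FIRST(P) = {*, a}
FIRST(Q) = {+}
FIRST(S) = {*, +, a}
FIRST(T) = {*, +, a}
Therefore, FIRST(T) = {*, +, a}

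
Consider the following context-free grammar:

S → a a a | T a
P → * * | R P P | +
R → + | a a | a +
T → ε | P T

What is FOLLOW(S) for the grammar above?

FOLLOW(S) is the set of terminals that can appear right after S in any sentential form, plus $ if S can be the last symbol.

We compute FOLLOW(S) using the standard algorithm.
FOLLOW(S) starts with {$}.
FIRST(P) = {*, +, a}
FIRST(R) = {+, a}
FIRST(S) = {*, +, a}
FIRST(T) = {*, +, a, ε}
FOLLOW(P) = {*, +, a}
FOLLOW(R) = {*, +, a}
FOLLOW(S) = {$}
FOLLOW(T) = {a}
Therefore, FOLLOW(S) = {$}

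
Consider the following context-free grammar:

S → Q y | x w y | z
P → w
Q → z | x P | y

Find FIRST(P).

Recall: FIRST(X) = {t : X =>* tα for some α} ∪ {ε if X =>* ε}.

We compute FIRST(P) using the standard algorithm.
FIRST(P) = {w}
FIRST(Q) = {x, y, z}
FIRST(S) = {x, y, z}
Therefore, FIRST(P) = {w}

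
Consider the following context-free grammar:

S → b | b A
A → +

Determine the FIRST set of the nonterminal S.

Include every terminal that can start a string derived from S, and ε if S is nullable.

We compute FIRST(S) using the standard algorithm.
FIRST(A) = {+}
FIRST(S) = {b}
Therefore, FIRST(S) = {b}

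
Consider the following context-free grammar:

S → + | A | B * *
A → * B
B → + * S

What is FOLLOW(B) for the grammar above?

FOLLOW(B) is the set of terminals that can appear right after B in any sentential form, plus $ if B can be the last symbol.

We compute FOLLOW(B) using the standard algorithm.
FOLLOW(S) starts with {$}.
FIRST(A) = {*}
FIRST(B) = {+}
FIRST(S) = {*, +}
FOLLOW(A) = {$, *}
FOLLOW(B) = {$, *}
FOLLOW(S) = {$, *}
Therefore, FOLLOW(B) = {$, *}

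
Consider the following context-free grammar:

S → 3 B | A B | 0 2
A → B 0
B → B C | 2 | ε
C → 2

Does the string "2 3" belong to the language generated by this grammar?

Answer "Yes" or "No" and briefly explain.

No - no valid derivation exists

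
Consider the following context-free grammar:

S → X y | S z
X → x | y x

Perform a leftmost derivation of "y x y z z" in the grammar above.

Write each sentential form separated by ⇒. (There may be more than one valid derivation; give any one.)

S ⇒ S z ⇒ S z z ⇒ X y z z ⇒ y x y z z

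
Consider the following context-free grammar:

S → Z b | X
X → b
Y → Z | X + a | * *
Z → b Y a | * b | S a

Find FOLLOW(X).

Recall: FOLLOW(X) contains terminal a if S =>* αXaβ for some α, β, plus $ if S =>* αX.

We compute FOLLOW(X) using the standard algorithm.
FOLLOW(S) starts with {$}.
FIRST(S) = {*, b}
FIRST(X) = {b}
FIRST(Y) = {*, b}
FIRST(Z) = {*, b}
FOLLOW(S) = {$, a}
FOLLOW(X) = {$, +, a}
FOLLOW(Y) = {a}
FOLLOW(Z) = {a, b}
Therefore, FOLLOW(X) = {$, +, a}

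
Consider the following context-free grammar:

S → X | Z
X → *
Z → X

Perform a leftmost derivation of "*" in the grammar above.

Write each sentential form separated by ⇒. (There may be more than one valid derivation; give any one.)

S ⇒ Z ⇒ X ⇒ *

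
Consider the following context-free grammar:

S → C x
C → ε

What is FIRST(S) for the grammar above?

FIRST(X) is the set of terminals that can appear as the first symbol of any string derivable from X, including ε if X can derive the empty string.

We compute FIRST(S) using the standard algorithm.
FIRST(C) = {ε}
FIRST(S) = {x}
Therefore, FIRST(S) = {x}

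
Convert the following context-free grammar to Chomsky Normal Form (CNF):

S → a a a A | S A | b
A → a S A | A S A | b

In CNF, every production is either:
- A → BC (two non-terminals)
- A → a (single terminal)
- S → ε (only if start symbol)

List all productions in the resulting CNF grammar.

TA → a; S → b; A → b; S → TA X0; X0 → TA X1; X1 → TA A; S → S A; A → TA X2; X2 → S A; A → A X3; X3 → S A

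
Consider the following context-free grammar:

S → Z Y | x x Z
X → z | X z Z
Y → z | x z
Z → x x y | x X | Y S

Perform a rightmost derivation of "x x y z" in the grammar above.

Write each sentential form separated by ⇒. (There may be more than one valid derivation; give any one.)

S ⇒ Z Y ⇒ Z z ⇒ x x y z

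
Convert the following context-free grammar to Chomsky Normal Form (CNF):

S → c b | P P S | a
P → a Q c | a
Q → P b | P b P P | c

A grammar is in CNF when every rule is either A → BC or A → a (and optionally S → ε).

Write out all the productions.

TC → c; TB → b; S → a; TA → a; P → a; Q → c; S → TC TB; S → P X0; X0 → P S; P → TA X1; X1 → Q TC; Q → P TB; Q → P X2; X2 → TB X3; X3 → P P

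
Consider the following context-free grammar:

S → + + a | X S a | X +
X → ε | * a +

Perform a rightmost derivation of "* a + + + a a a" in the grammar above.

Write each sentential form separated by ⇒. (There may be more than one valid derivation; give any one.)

S ⇒ X S a ⇒ X X S a a ⇒ X X + + a a a ⇒ X + + a a a ⇒ * a + + + a a a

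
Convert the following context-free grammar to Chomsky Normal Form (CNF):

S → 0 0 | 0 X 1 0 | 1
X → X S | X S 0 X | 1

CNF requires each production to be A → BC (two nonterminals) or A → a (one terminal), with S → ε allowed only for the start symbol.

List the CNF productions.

T0 → 0; T1 → 1; S → 1; X → 1; S → T0 T0; S → T0 X0; X0 → X X1; X1 → T1 T0; X → X S; X → X X2; X2 → S X3; X3 → T0 X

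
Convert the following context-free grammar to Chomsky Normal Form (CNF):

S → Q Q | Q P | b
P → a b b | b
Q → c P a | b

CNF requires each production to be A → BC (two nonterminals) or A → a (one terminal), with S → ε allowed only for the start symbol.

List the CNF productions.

S → b; TA → a; TB → b; P → b; TC → c; Q → b; S → Q Q; S → Q P; P → TA X0; X0 → TB TB; Q → TC X1; X1 → P TA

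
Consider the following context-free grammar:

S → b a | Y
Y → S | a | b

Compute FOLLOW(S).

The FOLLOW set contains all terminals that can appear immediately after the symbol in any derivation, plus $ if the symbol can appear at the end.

We compute FOLLOW(S) using the standard algorithm.
FOLLOW(S) starts with {$}.
FIRST(S) = {a, b}
FIRST(Y) = {a, b}
FOLLOW(S) = {$}
FOLLOW(Y) = {$}
Therefore, FOLLOW(S) = {$}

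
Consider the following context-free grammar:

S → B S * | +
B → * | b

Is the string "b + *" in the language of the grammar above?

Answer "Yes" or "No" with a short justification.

Yes - a valid derivation exists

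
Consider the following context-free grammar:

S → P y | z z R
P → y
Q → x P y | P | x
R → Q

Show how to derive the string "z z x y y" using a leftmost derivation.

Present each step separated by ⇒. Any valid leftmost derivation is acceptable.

S ⇒ z z R ⇒ z z Q ⇒ z z x P y ⇒ z z x y y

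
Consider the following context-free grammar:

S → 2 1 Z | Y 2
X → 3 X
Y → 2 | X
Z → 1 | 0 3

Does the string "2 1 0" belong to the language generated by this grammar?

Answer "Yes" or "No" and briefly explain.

No - no valid derivation exists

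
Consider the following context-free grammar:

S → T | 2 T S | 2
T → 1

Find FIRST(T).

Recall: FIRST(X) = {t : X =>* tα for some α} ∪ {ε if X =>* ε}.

We compute FIRST(T) using the standard algorithm.
FIRST(S) = {1, 2}
FIRST(T) = {1}
Therefore, FIRST(T) = {1}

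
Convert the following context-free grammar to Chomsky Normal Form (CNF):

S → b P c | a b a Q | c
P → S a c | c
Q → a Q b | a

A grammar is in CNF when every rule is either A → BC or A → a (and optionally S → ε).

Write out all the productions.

TB → b; TC → c; TA → a; S → c; P → c; Q → a; S → TB X0; X0 → P TC; S → TA X1; X1 → TB X2; X2 → TA Q; P → S X3; X3 → TA TC; Q → TA X4; X4 → Q TB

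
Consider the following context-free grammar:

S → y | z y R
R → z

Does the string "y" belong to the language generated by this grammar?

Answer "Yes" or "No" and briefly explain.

Yes - a valid derivation exists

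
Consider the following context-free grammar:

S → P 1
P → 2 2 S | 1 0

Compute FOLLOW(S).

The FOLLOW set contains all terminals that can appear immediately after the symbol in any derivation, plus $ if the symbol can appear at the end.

We compute FOLLOW(S) using the standard algorithm.
FOLLOW(S) starts with {$}.
FIRST(P) = {1, 2}
FIRST(S) = {1, 2}
FOLLOW(P) = {1}
FOLLOW(S) = {$, 1}
Therefore, FOLLOW(S) = {$, 1}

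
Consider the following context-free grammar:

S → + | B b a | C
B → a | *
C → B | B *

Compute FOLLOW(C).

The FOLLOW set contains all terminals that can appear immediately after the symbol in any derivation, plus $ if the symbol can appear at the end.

We compute FOLLOW(C) using the standard algorithm.
FOLLOW(S) starts with {$}.
FIRST(B) = {*, a}
FIRST(C) = {*, a}
FIRST(S) = {*, +, a}
FOLLOW(B) = {$, *, b}
FOLLOW(C) = {$}
FOLLOW(S) = {$}
Therefore, FOLLOW(C) = {$}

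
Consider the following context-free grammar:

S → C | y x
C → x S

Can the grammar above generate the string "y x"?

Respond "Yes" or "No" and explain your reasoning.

Yes - a valid derivation exists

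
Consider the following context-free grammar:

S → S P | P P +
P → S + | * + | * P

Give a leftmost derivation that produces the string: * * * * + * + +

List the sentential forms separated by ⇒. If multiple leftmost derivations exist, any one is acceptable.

S ⇒ P P + ⇒ * P P + ⇒ * * P P + ⇒ * * * P P + ⇒ * * * * + P + ⇒ * * * * + * + +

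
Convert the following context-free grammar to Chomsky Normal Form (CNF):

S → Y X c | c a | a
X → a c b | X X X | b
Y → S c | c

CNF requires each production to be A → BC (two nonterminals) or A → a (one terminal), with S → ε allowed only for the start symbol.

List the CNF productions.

TC → c; TA → a; S → a; TB → b; X → b; Y → c; S → Y X0; X0 → X TC; S → TC TA; X → TA X1; X1 → TC TB; X → X X2; X2 → X X; Y → S TC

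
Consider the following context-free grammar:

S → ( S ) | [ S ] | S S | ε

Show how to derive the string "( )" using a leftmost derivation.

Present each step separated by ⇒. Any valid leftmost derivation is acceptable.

S ⇒ S S ⇒ ( S ) S ⇒ ( ) S ⇒ ( )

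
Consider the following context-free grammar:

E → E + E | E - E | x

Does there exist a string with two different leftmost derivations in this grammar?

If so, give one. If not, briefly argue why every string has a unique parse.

Yes - the string 'x + x + x + x - x' has two distinct leftmost derivations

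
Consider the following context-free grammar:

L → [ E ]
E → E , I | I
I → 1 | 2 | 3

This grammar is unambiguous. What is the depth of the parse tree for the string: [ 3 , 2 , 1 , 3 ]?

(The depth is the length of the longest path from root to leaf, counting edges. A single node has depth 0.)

6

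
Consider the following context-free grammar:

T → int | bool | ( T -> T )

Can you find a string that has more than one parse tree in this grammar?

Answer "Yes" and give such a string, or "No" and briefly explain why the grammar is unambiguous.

No - the grammar is unambiguous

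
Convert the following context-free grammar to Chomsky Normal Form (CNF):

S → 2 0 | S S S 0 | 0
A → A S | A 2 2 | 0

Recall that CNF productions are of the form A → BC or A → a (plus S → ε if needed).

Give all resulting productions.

T2 → 2; T0 → 0; S → 0; A → 0; S → T2 T0; S → S X0; X0 → S X1; X1 → S T0; A → A S; A → A X2; X2 → T2 T2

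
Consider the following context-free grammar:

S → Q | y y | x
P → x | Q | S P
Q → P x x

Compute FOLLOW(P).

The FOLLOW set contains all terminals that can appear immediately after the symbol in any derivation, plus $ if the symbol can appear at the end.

We compute FOLLOW(P) using the standard algorithm.
FOLLOW(S) starts with {$}.
FIRST(P) = {x, y}
FIRST(Q) = {x, y}
FIRST(S) = {x, y}
FOLLOW(P) = {x}
FOLLOW(Q) = {$, x, y}
FOLLOW(S) = {$, x, y}
Therefore, FOLLOW(P) = {x}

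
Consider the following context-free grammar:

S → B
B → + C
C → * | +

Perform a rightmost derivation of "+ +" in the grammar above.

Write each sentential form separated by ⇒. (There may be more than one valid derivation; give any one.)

S ⇒ B ⇒ + C ⇒ + +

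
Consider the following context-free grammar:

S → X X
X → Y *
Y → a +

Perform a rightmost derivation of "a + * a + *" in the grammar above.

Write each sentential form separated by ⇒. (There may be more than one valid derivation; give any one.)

S ⇒ X X ⇒ X Y * ⇒ X a + * ⇒ Y * a + * ⇒ a + * a + *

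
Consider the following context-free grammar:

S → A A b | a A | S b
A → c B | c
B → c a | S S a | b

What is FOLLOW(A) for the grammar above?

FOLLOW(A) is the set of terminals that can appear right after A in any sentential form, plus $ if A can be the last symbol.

We compute FOLLOW(A) using the standard algorithm.
FOLLOW(S) starts with {$}.
FIRST(A) = {c}
FIRST(B) = {a, b, c}
FIRST(S) = {a, c}
FOLLOW(A) = {$, a, b, c}
FOLLOW(B) = {$, a, b, c}
FOLLOW(S) = {$, a, b, c}
Therefore, FOLLOW(A) = {$, a, b, c}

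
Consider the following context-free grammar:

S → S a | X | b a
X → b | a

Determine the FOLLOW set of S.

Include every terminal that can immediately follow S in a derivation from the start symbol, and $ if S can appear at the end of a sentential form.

We compute FOLLOW(S) using the standard algorithm.
FOLLOW(S) starts with {$}.
FIRST(S) = {a, b}
FIRST(X) = {a, b}
FOLLOW(S) = {$, a}
FOLLOW(X) = {$, a}
Therefore, FOLLOW(S) = {$, a}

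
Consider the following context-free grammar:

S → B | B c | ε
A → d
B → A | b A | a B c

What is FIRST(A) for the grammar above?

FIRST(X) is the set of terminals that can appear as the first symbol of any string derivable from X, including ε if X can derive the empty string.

We compute FIRST(A) using the standard algorithm.
FIRST(A) = {d}
FIRST(B) = {a, b, d}
FIRST(S) = {a, b, d, ε}
Therefore, FIRST(A) = {d}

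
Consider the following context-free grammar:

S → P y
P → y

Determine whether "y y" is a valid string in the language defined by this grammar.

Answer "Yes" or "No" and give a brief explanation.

Yes - a valid derivation exists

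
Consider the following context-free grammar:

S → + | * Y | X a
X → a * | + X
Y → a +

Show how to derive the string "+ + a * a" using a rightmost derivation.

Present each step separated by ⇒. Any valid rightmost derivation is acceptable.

S ⇒ X a ⇒ + X a ⇒ + + X a ⇒ + + a * a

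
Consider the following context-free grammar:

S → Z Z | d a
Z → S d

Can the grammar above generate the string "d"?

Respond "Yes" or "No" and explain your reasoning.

No - no valid derivation exists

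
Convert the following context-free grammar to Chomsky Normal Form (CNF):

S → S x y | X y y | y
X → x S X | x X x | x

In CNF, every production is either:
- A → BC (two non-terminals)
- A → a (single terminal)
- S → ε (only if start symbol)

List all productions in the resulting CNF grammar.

TX → x; TY → y; S → y; X → x; S → S X0; X0 → TX TY; S → X X1; X1 → TY TY; X → TX X2; X2 → S X; X → TX X3; X3 → X TX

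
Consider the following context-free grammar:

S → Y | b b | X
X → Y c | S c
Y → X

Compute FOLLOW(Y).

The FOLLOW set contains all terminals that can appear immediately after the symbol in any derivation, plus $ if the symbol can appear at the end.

We compute FOLLOW(Y) using the standard algorithm.
FOLLOW(S) starts with {$}.
FIRST(S) = {b}
FIRST(X) = {b}
FIRST(Y) = {b}
FOLLOW(S) = {$, c}
FOLLOW(X) = {$, c}
FOLLOW(Y) = {$, c}
Therefore, FOLLOW(Y) = {$, c}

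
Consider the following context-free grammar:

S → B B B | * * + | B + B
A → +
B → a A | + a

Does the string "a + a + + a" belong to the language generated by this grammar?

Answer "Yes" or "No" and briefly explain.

Yes - a valid derivation exists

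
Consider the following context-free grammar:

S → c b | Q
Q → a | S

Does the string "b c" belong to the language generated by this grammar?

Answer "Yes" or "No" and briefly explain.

No - no valid derivation exists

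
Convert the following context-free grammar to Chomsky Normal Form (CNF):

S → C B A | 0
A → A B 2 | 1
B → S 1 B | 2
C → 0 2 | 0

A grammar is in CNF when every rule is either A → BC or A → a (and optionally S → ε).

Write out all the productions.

S → 0; T2 → 2; A → 1; T1 → 1; B → 2; T0 → 0; C → 0; S → C X0; X0 → B A; A → A X1; X1 → B T2; B → S X2; X2 → T1 B; C → T0 T2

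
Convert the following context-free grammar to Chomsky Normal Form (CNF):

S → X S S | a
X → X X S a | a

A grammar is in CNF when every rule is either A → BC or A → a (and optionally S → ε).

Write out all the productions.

S → a; TA → a; X → a; S → X X0; X0 → S S; X → X X1; X1 → X X2; X2 → S TA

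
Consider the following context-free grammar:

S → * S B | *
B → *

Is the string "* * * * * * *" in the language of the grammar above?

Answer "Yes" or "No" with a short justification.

Yes - a valid derivation exists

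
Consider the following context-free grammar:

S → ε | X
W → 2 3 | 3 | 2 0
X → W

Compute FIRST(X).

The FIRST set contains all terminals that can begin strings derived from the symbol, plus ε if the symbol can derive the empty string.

We compute FIRST(X) using the standard algorithm.
FIRST(S) = {2, 3, ε}
FIRST(W) = {2, 3}
FIRST(X) = {2, 3}
Therefore, FIRST(X) = {2, 3}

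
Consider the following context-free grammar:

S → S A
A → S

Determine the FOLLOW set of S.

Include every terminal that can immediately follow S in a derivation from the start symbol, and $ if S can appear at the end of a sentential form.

We compute FOLLOW(S) using the standard algorithm.
FOLLOW(S) starts with {$}.
FIRST(A) = {}
FIRST(S) = {}
FOLLOW(A) = {$}
FOLLOW(S) = {$}
Therefore, FOLLOW(S) = {$}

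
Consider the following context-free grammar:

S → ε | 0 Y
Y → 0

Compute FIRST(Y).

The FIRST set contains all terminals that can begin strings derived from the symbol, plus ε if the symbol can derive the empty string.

We compute FIRST(Y) using the standard algorithm.
FIRST(S) = {0, ε}
FIRST(Y) = {0}
Therefore, FIRST(Y) = {0}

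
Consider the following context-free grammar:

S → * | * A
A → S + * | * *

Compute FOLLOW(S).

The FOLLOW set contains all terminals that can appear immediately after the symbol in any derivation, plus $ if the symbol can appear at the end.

We compute FOLLOW(S) using the standard algorithm.
FOLLOW(S) starts with {$}.
FIRST(A) = {*}
FIRST(S) = {*}
FOLLOW(A) = {$, +}
FOLLOW(S) = {$, +}
Therefore, FOLLOW(S) = {$, +}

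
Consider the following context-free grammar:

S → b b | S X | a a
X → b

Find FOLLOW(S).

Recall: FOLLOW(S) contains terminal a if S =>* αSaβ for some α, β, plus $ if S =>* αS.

We compute FOLLOW(S) using the standard algorithm.
FOLLOW(S) starts with {$}.
FIRST(S) = {a, b}
FIRST(X) = {b}
FOLLOW(S) = {$, b}
FOLLOW(X) = {$, b}
Therefore, FOLLOW(S) = {$, b}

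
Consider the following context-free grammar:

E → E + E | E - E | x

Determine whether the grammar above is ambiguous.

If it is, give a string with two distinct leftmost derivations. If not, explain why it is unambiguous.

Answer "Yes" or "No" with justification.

Yes - the string 'x + x + x - x' has two distinct leftmost derivations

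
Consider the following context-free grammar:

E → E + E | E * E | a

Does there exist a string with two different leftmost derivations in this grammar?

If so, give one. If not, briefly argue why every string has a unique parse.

Yes - the string 'a + a * a * a + a + a' has two distinct leftmost derivations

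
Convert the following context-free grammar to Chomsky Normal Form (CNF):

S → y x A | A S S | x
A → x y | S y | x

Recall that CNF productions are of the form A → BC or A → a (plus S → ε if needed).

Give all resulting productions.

TY → y; TX → x; S → x; A → x; S → TY X0; X0 → TX A; S → A X1; X1 → S S; A → TX TY; A → S TY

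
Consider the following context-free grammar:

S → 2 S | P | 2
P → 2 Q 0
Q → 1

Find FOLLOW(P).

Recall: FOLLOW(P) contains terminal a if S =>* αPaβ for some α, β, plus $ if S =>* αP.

We compute FOLLOW(P) using the standard algorithm.
FOLLOW(S) starts with {$}.
FIRST(P) = {2}
FIRST(Q) = {1}
FIRST(S) = {2}
FOLLOW(P) = {$}
FOLLOW(Q) = {0}
FOLLOW(S) = {$}
Therefore, FOLLOW(P) = {$}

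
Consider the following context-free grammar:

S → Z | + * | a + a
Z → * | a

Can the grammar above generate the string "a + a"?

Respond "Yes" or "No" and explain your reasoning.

Yes - a valid derivation exists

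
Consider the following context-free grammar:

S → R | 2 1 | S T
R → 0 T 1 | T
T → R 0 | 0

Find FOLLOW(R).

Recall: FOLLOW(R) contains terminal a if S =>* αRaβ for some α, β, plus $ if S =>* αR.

We compute FOLLOW(R) using the standard algorithm.
FOLLOW(S) starts with {$}.
FIRST(R) = {0}
FIRST(S) = {0, 2}
FIRST(T) = {0}
FOLLOW(R) = {$, 0}
FOLLOW(S) = {$, 0}
FOLLOW(T) = {$, 0, 1}
Therefore, FOLLOW(R) = {$, 0}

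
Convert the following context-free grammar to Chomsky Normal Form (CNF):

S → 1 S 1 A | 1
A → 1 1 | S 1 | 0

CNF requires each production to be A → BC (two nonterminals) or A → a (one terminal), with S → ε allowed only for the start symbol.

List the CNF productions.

T1 → 1; S → 1; A → 0; S → T1 X0; X0 → S X1; X1 → T1 A; A → T1 T1; A → S T1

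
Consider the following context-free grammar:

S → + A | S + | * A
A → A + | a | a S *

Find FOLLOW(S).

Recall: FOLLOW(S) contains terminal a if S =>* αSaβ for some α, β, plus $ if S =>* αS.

We compute FOLLOW(S) using the standard algorithm.
FOLLOW(S) starts with {$}.
FIRST(A) = {a}
FIRST(S) = {*, +}
FOLLOW(A) = {$, *, +}
FOLLOW(S) = {$, *, +}
Therefore, FOLLOW(S) = {$, *, +}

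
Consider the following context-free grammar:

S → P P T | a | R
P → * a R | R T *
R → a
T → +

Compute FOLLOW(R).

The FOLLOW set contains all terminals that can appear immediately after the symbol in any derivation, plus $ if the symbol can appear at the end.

We compute FOLLOW(R) using the standard algorithm.
FOLLOW(S) starts with {$}.
FIRST(P) = {*, a}
FIRST(R) = {a}
FIRST(S) = {*, a}
FIRST(T) = {+}
FOLLOW(P) = {*, +, a}
FOLLOW(R) = {$, *, +, a}
FOLLOW(S) = {$}
FOLLOW(T) = {$, *}
Therefore, FOLLOW(R) = {$, *, +, a}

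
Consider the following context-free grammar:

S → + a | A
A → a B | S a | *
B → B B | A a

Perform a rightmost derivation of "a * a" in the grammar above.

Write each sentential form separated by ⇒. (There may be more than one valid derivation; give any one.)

S ⇒ A ⇒ a B ⇒ a A a ⇒ a * a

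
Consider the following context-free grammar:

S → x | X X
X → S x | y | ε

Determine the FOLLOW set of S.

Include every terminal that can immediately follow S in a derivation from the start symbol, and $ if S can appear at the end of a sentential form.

We compute FOLLOW(S) using the standard algorithm.
FOLLOW(S) starts with {$}.
FIRST(S) = {x, y, ε}
FIRST(X) = {x, y, ε}
FOLLOW(S) = {$, x}
FOLLOW(X) = {$, x, y}
Therefore, FOLLOW(S) = {$, x}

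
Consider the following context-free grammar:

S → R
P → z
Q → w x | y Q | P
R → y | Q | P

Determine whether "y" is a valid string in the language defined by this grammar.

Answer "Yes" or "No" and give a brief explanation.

Yes - a valid derivation exists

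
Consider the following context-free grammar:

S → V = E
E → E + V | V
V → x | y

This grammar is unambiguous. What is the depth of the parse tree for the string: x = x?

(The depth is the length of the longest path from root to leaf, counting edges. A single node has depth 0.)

3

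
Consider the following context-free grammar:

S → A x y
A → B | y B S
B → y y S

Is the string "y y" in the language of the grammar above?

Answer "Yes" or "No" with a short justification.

No - no valid derivation exists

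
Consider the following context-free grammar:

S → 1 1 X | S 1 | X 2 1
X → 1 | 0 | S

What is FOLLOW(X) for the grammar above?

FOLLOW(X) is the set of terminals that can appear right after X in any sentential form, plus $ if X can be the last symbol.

We compute FOLLOW(X) using the standard algorithm.
FOLLOW(S) starts with {$}.
FIRST(S) = {0, 1}
FIRST(X) = {0, 1}
FOLLOW(S) = {$, 1, 2}
FOLLOW(X) = {$, 1, 2}
Therefore, FOLLOW(X) = {$, 1, 2}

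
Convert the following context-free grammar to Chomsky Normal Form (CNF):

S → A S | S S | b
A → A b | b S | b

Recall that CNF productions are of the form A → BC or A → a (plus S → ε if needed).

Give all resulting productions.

S → b; TB → b; A → b; S → A S; S → S S; A → A TB; A → TB S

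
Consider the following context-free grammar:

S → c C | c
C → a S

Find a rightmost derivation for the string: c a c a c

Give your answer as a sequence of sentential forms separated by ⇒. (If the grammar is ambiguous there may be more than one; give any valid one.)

S ⇒ c C ⇒ c a S ⇒ c a c C ⇒ c a c a S ⇒ c a c a c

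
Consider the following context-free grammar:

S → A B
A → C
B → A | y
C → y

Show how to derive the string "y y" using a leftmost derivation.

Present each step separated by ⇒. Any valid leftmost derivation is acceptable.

S ⇒ A B ⇒ C B ⇒ y B ⇒ y A ⇒ y C ⇒ y y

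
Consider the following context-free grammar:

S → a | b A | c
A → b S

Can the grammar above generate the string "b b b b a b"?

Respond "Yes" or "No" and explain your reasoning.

No - no valid derivation exists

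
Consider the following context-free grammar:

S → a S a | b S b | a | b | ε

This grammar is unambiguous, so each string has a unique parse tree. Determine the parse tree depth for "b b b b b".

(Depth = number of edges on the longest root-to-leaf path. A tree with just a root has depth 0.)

3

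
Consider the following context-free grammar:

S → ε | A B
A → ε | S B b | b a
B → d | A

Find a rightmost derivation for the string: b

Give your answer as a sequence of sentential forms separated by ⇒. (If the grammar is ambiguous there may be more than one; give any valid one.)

S ⇒ A B ⇒ A A ⇒ A ⇒ S B b ⇒ S A b ⇒ S b ⇒ b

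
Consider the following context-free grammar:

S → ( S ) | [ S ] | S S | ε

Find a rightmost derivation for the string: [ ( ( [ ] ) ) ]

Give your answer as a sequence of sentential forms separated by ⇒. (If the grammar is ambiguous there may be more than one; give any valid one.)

S ⇒ [ S ] ⇒ [ ( S ) ] ⇒ [ ( ( S ) ) ] ⇒ [ ( ( [ S ] ) ) ] ⇒ [ ( ( [ ] ) ) ]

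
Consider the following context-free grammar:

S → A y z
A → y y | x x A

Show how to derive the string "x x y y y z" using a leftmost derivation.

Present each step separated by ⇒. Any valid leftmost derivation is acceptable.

S ⇒ A y z ⇒ x x A y z ⇒ x x y y y z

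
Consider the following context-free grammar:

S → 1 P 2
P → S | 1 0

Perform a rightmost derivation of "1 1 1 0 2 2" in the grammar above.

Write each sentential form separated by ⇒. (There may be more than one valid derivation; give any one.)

S ⇒ 1 P 2 ⇒ 1 S 2 ⇒ 1 1 P 2 2 ⇒ 1 1 1 0 2 2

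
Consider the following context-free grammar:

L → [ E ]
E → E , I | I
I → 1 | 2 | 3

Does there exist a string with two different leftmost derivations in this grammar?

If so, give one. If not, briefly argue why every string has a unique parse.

No - every string in the language has a unique leftmost derivation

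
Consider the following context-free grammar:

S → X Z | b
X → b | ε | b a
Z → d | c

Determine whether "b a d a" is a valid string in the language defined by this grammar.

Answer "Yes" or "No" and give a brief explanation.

No - no valid derivation exists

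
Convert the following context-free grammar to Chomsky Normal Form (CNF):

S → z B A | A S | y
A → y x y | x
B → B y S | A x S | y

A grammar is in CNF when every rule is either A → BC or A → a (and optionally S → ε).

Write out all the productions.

TZ → z; S → y; TY → y; TX → x; A → x; B → y; S → TZ X0; X0 → B A; S → A S; A → TY X1; X1 → TX TY; B → B X2; X2 → TY S; B → A X3; X3 → TX S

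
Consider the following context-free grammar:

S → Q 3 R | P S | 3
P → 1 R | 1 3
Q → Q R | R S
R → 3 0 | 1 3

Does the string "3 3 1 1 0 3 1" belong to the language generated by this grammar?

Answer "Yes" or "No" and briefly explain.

No - no valid derivation exists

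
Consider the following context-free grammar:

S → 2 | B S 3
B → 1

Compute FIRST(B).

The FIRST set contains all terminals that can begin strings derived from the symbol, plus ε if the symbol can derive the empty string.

We compute FIRST(B) using the standard algorithm.
FIRST(B) = {1}
FIRST(S) = {1, 2}
Therefore, FIRST(B) = {1}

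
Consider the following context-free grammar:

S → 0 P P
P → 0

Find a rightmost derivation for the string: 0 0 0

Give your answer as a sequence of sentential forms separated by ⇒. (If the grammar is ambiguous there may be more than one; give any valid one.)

S ⇒ 0 P P ⇒ 0 P 0 ⇒ 0 0 0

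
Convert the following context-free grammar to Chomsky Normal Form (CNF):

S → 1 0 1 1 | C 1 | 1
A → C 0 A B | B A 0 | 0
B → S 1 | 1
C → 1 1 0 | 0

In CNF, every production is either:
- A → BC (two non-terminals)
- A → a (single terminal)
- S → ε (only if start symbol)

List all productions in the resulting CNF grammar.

T1 → 1; T0 → 0; S → 1; A → 0; B → 1; C → 0; S → T1 X0; X0 → T0 X1; X1 → T1 T1; S → C T1; A → C X2; X2 → T0 X3; X3 → A B; A → B X4; X4 → A T0; B → S T1; C → T1 X5; X5 → T1 T0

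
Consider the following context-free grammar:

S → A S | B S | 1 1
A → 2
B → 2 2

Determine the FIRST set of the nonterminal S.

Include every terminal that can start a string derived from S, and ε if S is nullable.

We compute FIRST(S) using the standard algorithm.
FIRST(A) = {2}
FIRST(B) = {2}
FIRST(S) = {1, 2}
Therefore, FIRST(S) = {1, 2}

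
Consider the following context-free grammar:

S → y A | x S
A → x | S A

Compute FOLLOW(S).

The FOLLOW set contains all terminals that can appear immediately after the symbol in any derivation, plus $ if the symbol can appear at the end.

We compute FOLLOW(S) using the standard algorithm.
FOLLOW(S) starts with {$}.
FIRST(A) = {x, y}
FIRST(S) = {x, y}
FOLLOW(A) = {$, x, y}
FOLLOW(S) = {$, x, y}
Therefore, FOLLOW(S) = {$, x, y}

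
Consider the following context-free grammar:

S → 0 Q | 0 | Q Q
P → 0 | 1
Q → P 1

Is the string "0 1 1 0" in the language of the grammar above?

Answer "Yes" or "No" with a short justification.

No - no valid derivation exists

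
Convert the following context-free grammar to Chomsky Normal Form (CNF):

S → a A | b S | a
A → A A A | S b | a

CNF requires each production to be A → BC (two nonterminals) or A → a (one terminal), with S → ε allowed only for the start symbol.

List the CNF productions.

TA → a; TB → b; S → a; A → a; S → TA A; S → TB S; A → A X0; X0 → A A; A → S TB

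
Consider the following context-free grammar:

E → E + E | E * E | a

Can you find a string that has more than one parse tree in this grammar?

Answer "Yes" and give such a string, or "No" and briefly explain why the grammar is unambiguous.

Yes - the string 'a + a + a * a * a' has two distinct parse trees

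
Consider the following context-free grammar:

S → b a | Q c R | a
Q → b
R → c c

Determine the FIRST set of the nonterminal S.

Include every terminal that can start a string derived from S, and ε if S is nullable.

We compute FIRST(S) using the standard algorithm.
FIRST(Q) = {b}
FIRST(R) = {c}
FIRST(S) = {a, b}
Therefore, FIRST(S) = {a, b}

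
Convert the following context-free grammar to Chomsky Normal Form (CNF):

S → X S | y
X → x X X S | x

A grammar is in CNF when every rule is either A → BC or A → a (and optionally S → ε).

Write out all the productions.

S → y; TX → x; X → x; S → X S; X → TX X0; X0 → X X1; X1 → X S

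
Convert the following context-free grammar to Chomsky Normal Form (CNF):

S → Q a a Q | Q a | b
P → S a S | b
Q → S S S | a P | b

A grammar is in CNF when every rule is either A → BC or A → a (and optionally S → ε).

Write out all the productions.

TA → a; S → b; P → b; Q → b; S → Q X0; X0 → TA X1; X1 → TA Q; S → Q TA; P → S X2; X2 → TA S; Q → S X3; X3 → S S; Q → TA P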